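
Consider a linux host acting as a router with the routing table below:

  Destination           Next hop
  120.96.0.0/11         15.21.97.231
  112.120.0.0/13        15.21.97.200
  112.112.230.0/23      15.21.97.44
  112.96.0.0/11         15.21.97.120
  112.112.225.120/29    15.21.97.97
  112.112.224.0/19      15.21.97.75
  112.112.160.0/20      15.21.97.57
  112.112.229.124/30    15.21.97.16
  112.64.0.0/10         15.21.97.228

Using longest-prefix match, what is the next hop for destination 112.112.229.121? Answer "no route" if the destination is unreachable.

15.21.97.75

Routes whose prefix contains 112.112.229.121:
  112.64.0.0/10 (112.64.0.0 - 112.127.255.255) -> 15.21.97.228
  112.96.0.0/11 (112.96.0.0 - 112.127.255.255) -> 15.21.97.120
  112.112.224.0/19 (112.112.224.0 - 112.112.255.255) -> 15.21.97.75
More-specific entries that do NOT match:
  112.112.229.124/30 (112.112.229.124 - 112.112.229.127) does not contain 112.112.229.121
  112.112.225.120/29 (112.112.225.120 - 112.112.225.127) does not contain 112.112.229.121
  112.112.230.0/23 (112.112.230.0 - 112.112.231.255) does not contain 112.112.229.121
  112.112.160.0/20 (112.112.160.0 - 112.112.175.255) does not contain 112.112.229.121
Longest matching prefix is /19 -> next hop 15.21.97.75.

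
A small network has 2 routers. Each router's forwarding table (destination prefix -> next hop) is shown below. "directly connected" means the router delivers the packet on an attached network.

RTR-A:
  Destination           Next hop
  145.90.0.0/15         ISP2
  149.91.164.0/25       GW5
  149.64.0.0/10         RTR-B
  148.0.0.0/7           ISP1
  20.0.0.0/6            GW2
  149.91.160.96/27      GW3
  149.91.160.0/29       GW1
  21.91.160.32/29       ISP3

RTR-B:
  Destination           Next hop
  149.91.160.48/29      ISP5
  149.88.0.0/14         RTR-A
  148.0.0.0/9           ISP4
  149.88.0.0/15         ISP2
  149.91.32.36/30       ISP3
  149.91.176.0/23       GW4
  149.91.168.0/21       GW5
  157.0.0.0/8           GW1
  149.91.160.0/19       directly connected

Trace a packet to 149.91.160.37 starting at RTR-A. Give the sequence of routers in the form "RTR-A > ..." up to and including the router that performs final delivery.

At RTR-A: longest match for 149.91.160.37 is 149.64.0.0/10 -> RTR-B
At RTR-B: longest match for 149.91.160.37 is 149.91.160.0/19 -> directly connected

RTR-A > RTR-B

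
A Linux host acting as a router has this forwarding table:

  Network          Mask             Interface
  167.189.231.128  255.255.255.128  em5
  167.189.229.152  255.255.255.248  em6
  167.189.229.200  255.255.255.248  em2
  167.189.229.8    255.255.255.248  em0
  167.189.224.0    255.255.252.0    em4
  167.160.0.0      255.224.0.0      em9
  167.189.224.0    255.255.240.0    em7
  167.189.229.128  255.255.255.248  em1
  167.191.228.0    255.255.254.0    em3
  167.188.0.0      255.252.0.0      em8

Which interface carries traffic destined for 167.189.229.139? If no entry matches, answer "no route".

em7

Routes whose prefix contains 167.189.229.139:
  167.160.0.0/11 (167.160.0.0 - 167.191.255.255) -> em9
  167.188.0.0/14 (167.188.0.0 - 167.191.255.255) -> em8
  167.189.224.0/20 (167.189.224.0 - 167.189.239.255) -> em7
More-specific entries that do NOT match:
  167.189.229.152/29 (167.189.229.152 - 167.189.229.159) does not contain 167.189.229.139
  167.189.229.200/29 (167.189.229.200 - 167.189.229.207) does not contain 167.189.229.139
  167.189.229.8/29 (167.189.229.8 - 167.189.229.15) does not contain 167.189.229.139
  167.189.229.128/29 (167.189.229.128 - 167.189.229.135) does not contain 167.189.229.139
  167.189.231.128/25 (167.189.231.128 - 167.189.231.255) does not contain 167.189.229.139
  167.191.228.0/23 (167.191.228.0 - 167.191.229.255) does not contain 167.189.229.139
  167.189.224.0/22 (167.189.224.0 - 167.189.227.255) does not contain 167.189.229.139
Longest matching prefix is /20 -> interface em7.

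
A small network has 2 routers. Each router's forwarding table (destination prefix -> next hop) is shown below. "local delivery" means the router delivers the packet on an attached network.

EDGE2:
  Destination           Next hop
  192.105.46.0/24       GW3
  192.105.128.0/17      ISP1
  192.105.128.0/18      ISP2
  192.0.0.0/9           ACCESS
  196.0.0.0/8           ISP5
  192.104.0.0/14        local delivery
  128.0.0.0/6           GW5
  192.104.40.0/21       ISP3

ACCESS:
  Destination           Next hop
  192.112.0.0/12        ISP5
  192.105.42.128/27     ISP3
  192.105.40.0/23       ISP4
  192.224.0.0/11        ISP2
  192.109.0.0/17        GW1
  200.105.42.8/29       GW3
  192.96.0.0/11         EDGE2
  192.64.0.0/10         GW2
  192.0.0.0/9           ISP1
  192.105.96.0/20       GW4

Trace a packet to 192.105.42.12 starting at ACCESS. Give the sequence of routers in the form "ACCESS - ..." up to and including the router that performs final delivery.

ACCESS - EDGE2

At ACCESS: longest match for 192.105.42.12 is 192.96.0.0/11 -> EDGE2
At EDGE2: longest match for 192.105.42.12 is 192.104.0.0/14 -> local delivery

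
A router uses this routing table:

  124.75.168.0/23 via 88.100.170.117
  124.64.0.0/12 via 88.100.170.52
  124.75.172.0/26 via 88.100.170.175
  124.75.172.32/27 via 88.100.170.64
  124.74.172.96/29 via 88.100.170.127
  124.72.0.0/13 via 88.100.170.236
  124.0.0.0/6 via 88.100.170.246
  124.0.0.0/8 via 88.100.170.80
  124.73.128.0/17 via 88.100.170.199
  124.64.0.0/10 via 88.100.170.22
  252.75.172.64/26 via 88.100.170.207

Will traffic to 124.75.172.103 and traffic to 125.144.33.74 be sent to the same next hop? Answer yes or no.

124.75.172.103: longest match 124.72.0.0/13 -> 88.100.170.236
125.144.33.74: longest match 124.0.0.0/6 -> 88.100.170.246

no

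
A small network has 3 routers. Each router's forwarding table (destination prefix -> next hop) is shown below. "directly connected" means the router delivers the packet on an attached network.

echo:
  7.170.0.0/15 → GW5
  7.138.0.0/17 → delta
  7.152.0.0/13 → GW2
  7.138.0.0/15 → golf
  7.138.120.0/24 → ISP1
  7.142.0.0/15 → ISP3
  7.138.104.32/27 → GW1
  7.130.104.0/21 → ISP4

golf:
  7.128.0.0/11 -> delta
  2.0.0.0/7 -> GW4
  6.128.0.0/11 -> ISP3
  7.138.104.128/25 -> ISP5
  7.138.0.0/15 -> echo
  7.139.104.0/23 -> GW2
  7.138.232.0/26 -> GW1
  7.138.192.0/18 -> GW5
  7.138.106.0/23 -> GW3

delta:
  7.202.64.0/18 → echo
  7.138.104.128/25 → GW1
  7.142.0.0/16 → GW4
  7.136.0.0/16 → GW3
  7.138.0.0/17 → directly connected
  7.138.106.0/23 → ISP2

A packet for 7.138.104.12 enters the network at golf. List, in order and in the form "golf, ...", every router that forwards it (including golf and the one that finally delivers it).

golf, echo, delta

At golf: longest match for 7.138.104.12 is 7.138.0.0/15 -> echo
At echo: longest match for 7.138.104.12 is 7.138.0.0/17 -> delta
At delta: longest match for 7.138.104.12 is 7.138.0.0/17 -> directly connected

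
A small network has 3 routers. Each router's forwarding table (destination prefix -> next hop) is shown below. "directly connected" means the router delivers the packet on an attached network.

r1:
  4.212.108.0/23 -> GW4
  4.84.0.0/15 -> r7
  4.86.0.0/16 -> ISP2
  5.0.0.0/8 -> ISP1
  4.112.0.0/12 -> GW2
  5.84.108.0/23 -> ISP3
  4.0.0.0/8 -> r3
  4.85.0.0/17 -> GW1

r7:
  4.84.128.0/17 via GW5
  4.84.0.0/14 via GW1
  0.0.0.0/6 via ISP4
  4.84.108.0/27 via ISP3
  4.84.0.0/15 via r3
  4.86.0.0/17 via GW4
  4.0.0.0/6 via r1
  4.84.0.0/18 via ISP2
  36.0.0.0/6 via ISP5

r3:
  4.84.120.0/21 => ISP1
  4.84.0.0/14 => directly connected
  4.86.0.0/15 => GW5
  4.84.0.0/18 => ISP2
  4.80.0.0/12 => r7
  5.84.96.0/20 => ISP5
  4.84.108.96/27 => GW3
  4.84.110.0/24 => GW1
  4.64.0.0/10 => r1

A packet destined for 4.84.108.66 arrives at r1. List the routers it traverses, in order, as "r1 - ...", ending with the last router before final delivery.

r1 - r7 - r3

At r1: longest match for 4.84.108.66 is 4.84.0.0/15 -> r7
At r7: longest match for 4.84.108.66 is 4.84.0.0/15 -> r3
At r3: longest match for 4.84.108.66 is 4.84.0.0/14 -> directly connected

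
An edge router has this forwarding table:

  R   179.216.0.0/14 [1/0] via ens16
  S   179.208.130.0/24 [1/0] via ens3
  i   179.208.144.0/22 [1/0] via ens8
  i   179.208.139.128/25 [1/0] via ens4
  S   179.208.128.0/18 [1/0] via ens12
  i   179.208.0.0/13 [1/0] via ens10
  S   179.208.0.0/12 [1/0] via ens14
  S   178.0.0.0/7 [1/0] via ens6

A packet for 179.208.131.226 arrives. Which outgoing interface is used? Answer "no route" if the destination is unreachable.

Routes whose prefix contains 179.208.131.226:
  178.0.0.0/7 (178.0.0.0 - 179.255.255.255) -> ens6
  179.208.0.0/12 (179.208.0.0 - 179.223.255.255) -> ens14
  179.208.0.0/13 (179.208.0.0 - 179.215.255.255) -> ens10
  179.208.128.0/18 (179.208.128.0 - 179.208.191.255) -> ens12
More-specific entries that do NOT match:
  179.208.139.128/25 (179.208.139.128 - 179.208.139.255) does not contain 179.208.131.226
  179.208.130.0/24 (179.208.130.0 - 179.208.130.255) does not contain 179.208.131.226
  179.208.144.0/22 (179.208.144.0 - 179.208.147.255) does not contain 179.208.131.226
Longest matching prefix is /18 -> interface ens12.

ens12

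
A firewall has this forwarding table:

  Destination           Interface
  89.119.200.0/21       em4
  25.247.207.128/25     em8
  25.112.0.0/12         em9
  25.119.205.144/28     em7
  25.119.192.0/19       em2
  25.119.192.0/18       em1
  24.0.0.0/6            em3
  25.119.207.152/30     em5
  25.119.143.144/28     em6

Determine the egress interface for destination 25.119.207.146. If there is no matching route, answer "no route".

Routes whose prefix contains 25.119.207.146:
  24.0.0.0/6 (24.0.0.0 - 27.255.255.255) -> em3
  25.112.0.0/12 (25.112.0.0 - 25.127.255.255) -> em9
  25.119.192.0/18 (25.119.192.0 - 25.119.255.255) -> em1
  25.119.192.0/19 (25.119.192.0 - 25.119.223.255) -> em2
More-specific entries that do NOT match:
  25.119.207.152/30 (25.119.207.152 - 25.119.207.155) does not contain 25.119.207.146
  25.119.205.144/28 (25.119.205.144 - 25.119.205.159) does not contain 25.119.207.146
  25.119.143.144/28 (25.119.143.144 - 25.119.143.159) does not contain 25.119.207.146
  25.247.207.128/25 (25.247.207.128 - 25.247.207.255) does not contain 25.119.207.146
  89.119.200.0/21 (89.119.200.0 - 89.119.207.255) does not contain 25.119.207.146
Longest matching prefix is /19 -> interface em2.

em2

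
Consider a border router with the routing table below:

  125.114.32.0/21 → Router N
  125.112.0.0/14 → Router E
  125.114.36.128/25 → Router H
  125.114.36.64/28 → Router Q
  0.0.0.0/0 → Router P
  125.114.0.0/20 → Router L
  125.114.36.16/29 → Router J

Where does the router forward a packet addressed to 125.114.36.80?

Routes whose prefix contains 125.114.36.80:
  0.0.0.0/0 (default, matches everything) -> Router P
  125.112.0.0/14 (125.112.0.0 - 125.115.255.255) -> Router E
  125.114.32.0/21 (125.114.32.0 - 125.114.39.255) -> Router N
More-specific entries that do NOT match:
  125.114.36.16/29 (125.114.36.16 - 125.114.36.23) does not contain 125.114.36.80
  125.114.36.64/28 (125.114.36.64 - 125.114.36.79) does not contain 125.114.36.80
  125.114.36.128/25 (125.114.36.128 - 125.114.36.255) does not contain 125.114.36.80
Longest matching prefix is /21 -> next hop Router N.

Router N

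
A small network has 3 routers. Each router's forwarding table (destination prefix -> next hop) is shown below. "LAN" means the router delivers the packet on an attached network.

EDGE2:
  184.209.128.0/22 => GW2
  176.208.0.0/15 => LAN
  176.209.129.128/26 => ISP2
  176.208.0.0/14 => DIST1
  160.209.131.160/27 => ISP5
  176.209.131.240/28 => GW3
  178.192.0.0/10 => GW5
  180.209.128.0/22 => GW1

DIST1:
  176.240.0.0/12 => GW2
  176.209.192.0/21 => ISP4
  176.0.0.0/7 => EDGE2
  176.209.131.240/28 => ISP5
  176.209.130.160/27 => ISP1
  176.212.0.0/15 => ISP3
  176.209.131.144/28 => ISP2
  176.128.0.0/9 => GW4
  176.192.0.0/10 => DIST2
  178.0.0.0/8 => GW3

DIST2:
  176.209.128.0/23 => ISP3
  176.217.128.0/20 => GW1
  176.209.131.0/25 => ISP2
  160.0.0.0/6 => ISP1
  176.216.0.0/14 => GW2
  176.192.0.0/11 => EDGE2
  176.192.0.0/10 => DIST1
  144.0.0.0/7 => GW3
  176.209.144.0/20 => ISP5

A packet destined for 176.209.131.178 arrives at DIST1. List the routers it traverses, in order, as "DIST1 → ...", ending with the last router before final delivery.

DIST1 → DIST2 → EDGE2

At DIST1: longest match for 176.209.131.178 is 176.192.0.0/10 -> DIST2
At DIST2: longest match for 176.209.131.178 is 176.192.0.0/11 -> EDGE2
At EDGE2: longest match for 176.209.131.178 is 176.208.0.0/15 -> LAN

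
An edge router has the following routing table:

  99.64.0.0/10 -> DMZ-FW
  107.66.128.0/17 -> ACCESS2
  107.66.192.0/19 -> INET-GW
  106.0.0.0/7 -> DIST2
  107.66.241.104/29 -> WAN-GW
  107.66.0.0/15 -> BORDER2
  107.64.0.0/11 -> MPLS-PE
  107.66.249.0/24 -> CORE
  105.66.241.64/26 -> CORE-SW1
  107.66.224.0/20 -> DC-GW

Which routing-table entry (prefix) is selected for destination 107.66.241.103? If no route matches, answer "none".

107.66.128.0/17

Entries matching 107.66.241.103:
  106.0.0.0/7 (106.0.0.0 - 107.255.255.255)
  107.64.0.0/11 (107.64.0.0 - 107.95.255.255)
  107.66.0.0/15 (107.66.0.0 - 107.67.255.255)
  107.66.128.0/17 (107.66.128.0 - 107.66.255.255)
Most specific is 107.66.128.0/17.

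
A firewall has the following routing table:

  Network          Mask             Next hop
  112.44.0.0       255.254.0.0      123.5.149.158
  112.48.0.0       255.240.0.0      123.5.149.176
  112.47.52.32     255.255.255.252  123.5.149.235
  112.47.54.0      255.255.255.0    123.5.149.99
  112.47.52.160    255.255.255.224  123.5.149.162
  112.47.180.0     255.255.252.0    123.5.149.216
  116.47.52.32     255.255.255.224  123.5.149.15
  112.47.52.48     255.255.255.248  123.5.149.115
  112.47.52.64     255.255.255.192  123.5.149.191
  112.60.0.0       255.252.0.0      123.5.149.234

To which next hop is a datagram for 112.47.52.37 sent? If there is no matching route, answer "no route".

No entry's prefix contains 112.47.52.37; there is no default route.

no route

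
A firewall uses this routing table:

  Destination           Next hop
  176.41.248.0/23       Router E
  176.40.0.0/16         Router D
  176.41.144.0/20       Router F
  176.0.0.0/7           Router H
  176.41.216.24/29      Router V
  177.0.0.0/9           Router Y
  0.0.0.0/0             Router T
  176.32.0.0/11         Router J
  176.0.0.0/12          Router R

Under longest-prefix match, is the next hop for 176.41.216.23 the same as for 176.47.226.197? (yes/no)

176.41.216.23: longest match 176.32.0.0/11 -> Router J
176.47.226.197: longest match 176.32.0.0/11 -> Router J

yes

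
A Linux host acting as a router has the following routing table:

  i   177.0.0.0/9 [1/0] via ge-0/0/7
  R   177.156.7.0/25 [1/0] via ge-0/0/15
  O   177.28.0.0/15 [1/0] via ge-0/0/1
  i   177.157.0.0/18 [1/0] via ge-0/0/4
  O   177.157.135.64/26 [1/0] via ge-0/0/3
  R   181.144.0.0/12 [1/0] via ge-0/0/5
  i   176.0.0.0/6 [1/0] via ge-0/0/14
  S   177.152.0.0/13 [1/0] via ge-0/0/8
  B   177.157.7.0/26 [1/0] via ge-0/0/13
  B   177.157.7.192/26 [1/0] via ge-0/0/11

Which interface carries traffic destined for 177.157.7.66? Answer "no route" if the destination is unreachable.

ge-0/0/4

Routes whose prefix contains 177.157.7.66:
  176.0.0.0/6 (176.0.0.0 - 179.255.255.255) -> ge-0/0/14
  177.152.0.0/13 (177.152.0.0 - 177.159.255.255) -> ge-0/0/8
  177.157.0.0/18 (177.157.0.0 - 177.157.63.255) -> ge-0/0/4
More-specific entries that do NOT match:
  177.157.135.64/26 (177.157.135.64 - 177.157.135.127) does not contain 177.157.7.66
  177.157.7.0/26 (177.157.7.0 - 177.157.7.63) does not contain 177.157.7.66
  177.157.7.192/26 (177.157.7.192 - 177.157.7.255) does not contain 177.157.7.66
  177.156.7.0/25 (177.156.7.0 - 177.156.7.127) does not contain 177.157.7.66
Longest matching prefix is /18 -> interface ge-0/0/4.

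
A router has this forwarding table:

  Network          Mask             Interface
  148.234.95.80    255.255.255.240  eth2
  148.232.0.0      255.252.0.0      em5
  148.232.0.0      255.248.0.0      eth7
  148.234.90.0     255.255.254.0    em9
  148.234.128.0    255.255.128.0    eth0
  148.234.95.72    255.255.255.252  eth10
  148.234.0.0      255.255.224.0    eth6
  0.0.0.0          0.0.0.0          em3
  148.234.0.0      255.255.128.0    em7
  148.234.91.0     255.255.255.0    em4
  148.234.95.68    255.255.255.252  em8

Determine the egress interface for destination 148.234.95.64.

Routes whose prefix contains 148.234.95.64:
  0.0.0.0/0 (default, matches everything) -> em3
  148.232.0.0/13 (148.232.0.0 - 148.239.255.255) -> eth7
  148.232.0.0/14 (148.232.0.0 - 148.235.255.255) -> em5
  148.234.0.0/17 (148.234.0.0 - 148.234.127.255) -> em7
More-specific entries that do NOT match:
  148.234.95.72/30 (148.234.95.72 - 148.234.95.75) does not contain 148.234.95.64
  148.234.95.68/30 (148.234.95.68 - 148.234.95.71) does not contain 148.234.95.64
  148.234.95.80/28 (148.234.95.80 - 148.234.95.95) does not contain 148.234.95.64
  148.234.91.0/24 (148.234.91.0 - 148.234.91.255) does not contain 148.234.95.64
  148.234.90.0/23 (148.234.90.0 - 148.234.91.255) does not contain 148.234.95.64
  148.234.0.0/19 (148.234.0.0 - 148.234.31.255) does not contain 148.234.95.64
Longest matching prefix is /17 -> interface em7.

em7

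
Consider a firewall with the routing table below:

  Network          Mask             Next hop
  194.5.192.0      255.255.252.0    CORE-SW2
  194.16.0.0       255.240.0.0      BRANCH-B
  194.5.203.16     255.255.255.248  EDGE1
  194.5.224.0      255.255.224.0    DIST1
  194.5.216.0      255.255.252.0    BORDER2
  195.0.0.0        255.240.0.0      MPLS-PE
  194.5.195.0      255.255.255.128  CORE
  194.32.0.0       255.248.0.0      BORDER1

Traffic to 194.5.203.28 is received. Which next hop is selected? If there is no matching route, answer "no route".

no route

No entry's prefix contains 194.5.203.28; there is no default route.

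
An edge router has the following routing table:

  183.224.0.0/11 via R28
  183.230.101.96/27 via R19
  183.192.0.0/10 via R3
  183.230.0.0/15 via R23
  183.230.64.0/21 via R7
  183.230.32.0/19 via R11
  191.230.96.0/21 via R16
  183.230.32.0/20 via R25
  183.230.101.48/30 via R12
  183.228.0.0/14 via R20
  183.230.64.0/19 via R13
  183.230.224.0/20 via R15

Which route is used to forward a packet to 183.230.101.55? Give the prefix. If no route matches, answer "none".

Entries matching 183.230.101.55:
  183.192.0.0/10 (183.192.0.0 - 183.255.255.255)
  183.224.0.0/11 (183.224.0.0 - 183.255.255.255)
  183.228.0.0/14 (183.228.0.0 - 183.231.255.255)
  183.230.0.0/15 (183.230.0.0 - 183.231.255.255)
Most specific is 183.230.0.0/15.

183.230.0.0/15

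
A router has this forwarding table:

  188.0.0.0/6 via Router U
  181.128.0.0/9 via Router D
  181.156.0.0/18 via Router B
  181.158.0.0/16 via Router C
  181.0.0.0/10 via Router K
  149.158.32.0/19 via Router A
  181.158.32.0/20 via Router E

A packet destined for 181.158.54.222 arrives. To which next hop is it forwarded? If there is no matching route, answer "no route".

Router C

Routes whose prefix contains 181.158.54.222:
  181.128.0.0/9 (181.128.0.0 - 181.255.255.255) -> Router D
  181.158.0.0/16 (181.158.0.0 - 181.158.255.255) -> Router C
More-specific entries that do NOT match:
  181.158.32.0/20 (181.158.32.0 - 181.158.47.255) does not contain 181.158.54.222
  149.158.32.0/19 (149.158.32.0 - 149.158.63.255) does not contain 181.158.54.222
  181.156.0.0/18 (181.156.0.0 - 181.156.63.255) does not contain 181.158.54.222
Longest matching prefix is /16 -> next hop Router C.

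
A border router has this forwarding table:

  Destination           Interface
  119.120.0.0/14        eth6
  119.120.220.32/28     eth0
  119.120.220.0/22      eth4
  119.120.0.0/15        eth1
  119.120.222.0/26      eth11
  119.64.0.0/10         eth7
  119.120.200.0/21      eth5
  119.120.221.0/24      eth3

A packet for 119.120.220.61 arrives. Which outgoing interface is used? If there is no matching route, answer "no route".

Routes whose prefix contains 119.120.220.61:
  119.64.0.0/10 (119.64.0.0 - 119.127.255.255) -> eth7
  119.120.0.0/14 (119.120.0.0 - 119.123.255.255) -> eth6
  119.120.0.0/15 (119.120.0.0 - 119.121.255.255) -> eth1
  119.120.220.0/22 (119.120.220.0 - 119.120.223.255) -> eth4
More-specific entries that do NOT match:
  119.120.220.32/28 (119.120.220.32 - 119.120.220.47) does not contain 119.120.220.61
  119.120.222.0/26 (119.120.222.0 - 119.120.222.63) does not contain 119.120.220.61
  119.120.221.0/24 (119.120.221.0 - 119.120.221.255) does not contain 119.120.220.61
Longest matching prefix is /22 -> interface eth4.

eth4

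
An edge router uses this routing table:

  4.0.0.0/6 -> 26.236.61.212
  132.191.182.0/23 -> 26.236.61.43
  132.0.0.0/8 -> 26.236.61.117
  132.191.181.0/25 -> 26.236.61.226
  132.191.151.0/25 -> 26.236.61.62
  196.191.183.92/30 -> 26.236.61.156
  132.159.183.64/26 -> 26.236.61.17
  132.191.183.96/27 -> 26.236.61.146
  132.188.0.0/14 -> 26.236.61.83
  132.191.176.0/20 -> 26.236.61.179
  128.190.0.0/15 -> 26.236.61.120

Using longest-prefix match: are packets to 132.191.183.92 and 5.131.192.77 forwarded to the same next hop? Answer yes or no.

no

132.191.183.92: longest match 132.191.182.0/23 -> 26.236.61.43
5.131.192.77: longest match 4.0.0.0/6 -> 26.236.61.212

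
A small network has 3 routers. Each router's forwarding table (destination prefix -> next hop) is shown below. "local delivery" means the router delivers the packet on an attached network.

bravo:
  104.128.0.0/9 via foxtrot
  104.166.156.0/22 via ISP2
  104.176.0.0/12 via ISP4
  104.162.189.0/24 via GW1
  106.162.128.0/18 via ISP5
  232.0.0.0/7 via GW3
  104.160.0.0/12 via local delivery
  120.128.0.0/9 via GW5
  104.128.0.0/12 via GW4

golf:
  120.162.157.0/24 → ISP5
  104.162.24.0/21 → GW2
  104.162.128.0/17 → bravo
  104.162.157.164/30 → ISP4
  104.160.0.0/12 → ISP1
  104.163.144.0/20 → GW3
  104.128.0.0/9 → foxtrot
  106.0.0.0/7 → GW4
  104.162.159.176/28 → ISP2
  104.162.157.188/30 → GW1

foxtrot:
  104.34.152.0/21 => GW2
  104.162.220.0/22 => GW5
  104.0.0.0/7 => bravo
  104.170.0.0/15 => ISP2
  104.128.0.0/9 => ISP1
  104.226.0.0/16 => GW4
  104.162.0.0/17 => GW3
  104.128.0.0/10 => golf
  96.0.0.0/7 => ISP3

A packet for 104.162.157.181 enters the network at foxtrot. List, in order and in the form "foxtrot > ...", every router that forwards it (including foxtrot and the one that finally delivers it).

foxtrot > golf > bravo

At foxtrot: longest match for 104.162.157.181 is 104.128.0.0/10 -> golf
At golf: longest match for 104.162.157.181 is 104.162.128.0/17 -> bravo
At bravo: longest match for 104.162.157.181 is 104.160.0.0/12 -> local delivery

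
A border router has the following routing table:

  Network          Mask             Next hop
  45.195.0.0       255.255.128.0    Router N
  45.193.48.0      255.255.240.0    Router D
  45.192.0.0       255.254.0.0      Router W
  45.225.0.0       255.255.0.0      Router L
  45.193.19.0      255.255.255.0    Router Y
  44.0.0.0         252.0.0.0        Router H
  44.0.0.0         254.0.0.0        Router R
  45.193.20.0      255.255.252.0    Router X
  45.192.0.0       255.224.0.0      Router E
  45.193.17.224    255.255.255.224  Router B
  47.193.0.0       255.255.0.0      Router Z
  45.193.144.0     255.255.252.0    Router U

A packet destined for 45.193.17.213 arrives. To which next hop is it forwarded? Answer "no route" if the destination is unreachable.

Router W

Routes whose prefix contains 45.193.17.213:
  44.0.0.0/6 (44.0.0.0 - 47.255.255.255) -> Router H
  44.0.0.0/7 (44.0.0.0 - 45.255.255.255) -> Router R
  45.192.0.0/11 (45.192.0.0 - 45.223.255.255) -> Router E
  45.192.0.0/15 (45.192.0.0 - 45.193.255.255) -> Router W
More-specific entries that do NOT match:
  45.193.17.224/27 (45.193.17.224 - 45.193.17.255) does not contain 45.193.17.213
  45.193.19.0/24 (45.193.19.0 - 45.193.19.255) does not contain 45.193.17.213
  45.193.20.0/22 (45.193.20.0 - 45.193.23.255) does not contain 45.193.17.213
  45.193.144.0/22 (45.193.144.0 - 45.193.147.255) does not contain 45.193.17.213
  45.193.48.0/20 (45.193.48.0 - 45.193.63.255) does not contain 45.193.17.213
  45.195.0.0/17 (45.195.0.0 - 45.195.127.255) does not contain 45.193.17.213
  45.225.0.0/16 (45.225.0.0 - 45.225.255.255) does not contain 45.193.17.213
  47.193.0.0/16 (47.193.0.0 - 47.193.255.255) does not contain 45.193.17.213
Longest matching prefix is /15 -> next hop Router W.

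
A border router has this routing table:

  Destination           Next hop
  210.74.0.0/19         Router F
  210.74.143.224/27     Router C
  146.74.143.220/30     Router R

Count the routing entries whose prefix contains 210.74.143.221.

0

No listed prefix contains 210.74.143.221.
Total matching entries: 0.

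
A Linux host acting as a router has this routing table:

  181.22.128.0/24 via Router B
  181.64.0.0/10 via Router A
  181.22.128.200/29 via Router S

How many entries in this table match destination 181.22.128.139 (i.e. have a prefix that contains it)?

Prefixes containing 181.22.128.139:
  181.22.128.0/24 (181.22.128.0 - 181.22.128.255)
Total matching entries: 1.

1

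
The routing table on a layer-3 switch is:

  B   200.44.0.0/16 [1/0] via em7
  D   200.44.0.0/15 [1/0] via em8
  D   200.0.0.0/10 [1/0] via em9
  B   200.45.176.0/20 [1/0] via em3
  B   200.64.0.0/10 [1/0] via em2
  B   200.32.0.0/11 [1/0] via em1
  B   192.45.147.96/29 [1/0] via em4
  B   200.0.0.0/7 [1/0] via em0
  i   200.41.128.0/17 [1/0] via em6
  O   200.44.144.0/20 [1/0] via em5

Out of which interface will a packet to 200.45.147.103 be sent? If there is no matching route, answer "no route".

em8

Routes whose prefix contains 200.45.147.103:
  200.0.0.0/7 (200.0.0.0 - 201.255.255.255) -> em0
  200.0.0.0/10 (200.0.0.0 - 200.63.255.255) -> em9
  200.32.0.0/11 (200.32.0.0 - 200.63.255.255) -> em1
  200.44.0.0/15 (200.44.0.0 - 200.45.255.255) -> em8
More-specific entries that do NOT match:
  192.45.147.96/29 (192.45.147.96 - 192.45.147.103) does not contain 200.45.147.103
  200.45.176.0/20 (200.45.176.0 - 200.45.191.255) does not contain 200.45.147.103
  200.44.144.0/20 (200.44.144.0 - 200.44.159.255) does not contain 200.45.147.103
  200.41.128.0/17 (200.41.128.0 - 200.41.255.255) does not contain 200.45.147.103
  200.44.0.0/16 (200.44.0.0 - 200.44.255.255) does not contain 200.45.147.103
Longest matching prefix is /15 -> interface em8.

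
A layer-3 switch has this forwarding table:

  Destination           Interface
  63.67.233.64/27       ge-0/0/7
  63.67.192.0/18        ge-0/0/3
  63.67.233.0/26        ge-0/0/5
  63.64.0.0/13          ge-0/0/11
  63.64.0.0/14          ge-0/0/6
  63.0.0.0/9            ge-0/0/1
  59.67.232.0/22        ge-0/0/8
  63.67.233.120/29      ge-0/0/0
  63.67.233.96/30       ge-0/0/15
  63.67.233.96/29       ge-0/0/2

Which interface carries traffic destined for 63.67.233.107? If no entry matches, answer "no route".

Routes whose prefix contains 63.67.233.107:
  63.0.0.0/9 (63.0.0.0 - 63.127.255.255) -> ge-0/0/1
  63.64.0.0/13 (63.64.0.0 - 63.71.255.255) -> ge-0/0/11
  63.64.0.0/14 (63.64.0.0 - 63.67.255.255) -> ge-0/0/6
  63.67.192.0/18 (63.67.192.0 - 63.67.255.255) -> ge-0/0/3
More-specific entries that do NOT match:
  63.67.233.96/30 (63.67.233.96 - 63.67.233.99) does not contain 63.67.233.107
  63.67.233.120/29 (63.67.233.120 - 63.67.233.127) does not contain 63.67.233.107
  63.67.233.96/29 (63.67.233.96 - 63.67.233.103) does not contain 63.67.233.107
  63.67.233.64/27 (63.67.233.64 - 63.67.233.95) does not contain 63.67.233.107
  63.67.233.0/26 (63.67.233.0 - 63.67.233.63) does not contain 63.67.233.107
  59.67.232.0/22 (59.67.232.0 - 59.67.235.255) does not contain 63.67.233.107
Longest matching prefix is /18 -> interface ge-0/0/3.

ge-0/0/3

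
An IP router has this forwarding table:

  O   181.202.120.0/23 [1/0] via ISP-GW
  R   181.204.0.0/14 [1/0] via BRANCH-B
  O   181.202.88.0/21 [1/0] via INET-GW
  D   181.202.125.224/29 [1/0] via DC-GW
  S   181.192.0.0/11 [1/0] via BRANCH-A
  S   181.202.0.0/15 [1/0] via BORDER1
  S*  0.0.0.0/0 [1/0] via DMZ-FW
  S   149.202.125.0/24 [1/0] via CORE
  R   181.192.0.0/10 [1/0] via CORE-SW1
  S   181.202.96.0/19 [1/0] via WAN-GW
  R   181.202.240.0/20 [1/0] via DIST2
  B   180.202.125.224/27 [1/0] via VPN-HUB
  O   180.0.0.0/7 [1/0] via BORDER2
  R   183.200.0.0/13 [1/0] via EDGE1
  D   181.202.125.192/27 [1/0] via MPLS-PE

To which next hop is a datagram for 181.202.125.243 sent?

WAN-GW

Routes whose prefix contains 181.202.125.243:
  0.0.0.0/0 (default, matches everything) -> DMZ-FW
  180.0.0.0/7 (180.0.0.0 - 181.255.255.255) -> BORDER2
  181.192.0.0/10 (181.192.0.0 - 181.255.255.255) -> CORE-SW1
  181.192.0.0/11 (181.192.0.0 - 181.223.255.255) -> BRANCH-A
  181.202.0.0/15 (181.202.0.0 - 181.203.255.255) -> BORDER1
  181.202.96.0/19 (181.202.96.0 - 181.202.127.255) -> WAN-GW
More-specific entries that do NOT match:
  181.202.125.224/29 (181.202.125.224 - 181.202.125.231) does not contain 181.202.125.243
  180.202.125.224/27 (180.202.125.224 - 180.202.125.255) does not contain 181.202.125.243
  181.202.125.192/27 (181.202.125.192 - 181.202.125.223) does not contain 181.202.125.243
  149.202.125.0/24 (149.202.125.0 - 149.202.125.255) does not contain 181.202.125.243
  181.202.120.0/23 (181.202.120.0 - 181.202.121.255) does not contain 181.202.125.243
  181.202.88.0/21 (181.202.88.0 - 181.202.95.255) does not contain 181.202.125.243
  181.202.240.0/20 (181.202.240.0 - 181.202.255.255) does not contain 181.202.125.243
Longest matching prefix is /19 -> next hop WAN-GW.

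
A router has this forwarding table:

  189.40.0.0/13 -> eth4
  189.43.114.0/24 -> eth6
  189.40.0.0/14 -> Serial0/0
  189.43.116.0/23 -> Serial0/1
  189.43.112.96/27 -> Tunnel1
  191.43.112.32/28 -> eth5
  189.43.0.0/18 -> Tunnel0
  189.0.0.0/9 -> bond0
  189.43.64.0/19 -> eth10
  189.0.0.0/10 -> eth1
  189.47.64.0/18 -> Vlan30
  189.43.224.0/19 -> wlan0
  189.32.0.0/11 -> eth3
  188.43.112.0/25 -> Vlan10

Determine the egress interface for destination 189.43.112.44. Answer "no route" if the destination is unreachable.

Routes whose prefix contains 189.43.112.44:
  189.0.0.0/9 (189.0.0.0 - 189.127.255.255) -> bond0
  189.0.0.0/10 (189.0.0.0 - 189.63.255.255) -> eth1
  189.32.0.0/11 (189.32.0.0 - 189.63.255.255) -> eth3
  189.40.0.0/13 (189.40.0.0 - 189.47.255.255) -> eth4
  189.40.0.0/14 (189.40.0.0 - 189.43.255.255) -> Serial0/0
More-specific entries that do NOT match:
  191.43.112.32/28 (191.43.112.32 - 191.43.112.47) does not contain 189.43.112.44
  189.43.112.96/27 (189.43.112.96 - 189.43.112.127) does not contain 189.43.112.44
  188.43.112.0/25 (188.43.112.0 - 188.43.112.127) does not contain 189.43.112.44
  189.43.114.0/24 (189.43.114.0 - 189.43.114.255) does not contain 189.43.112.44
  189.43.116.0/23 (189.43.116.0 - 189.43.117.255) does not contain 189.43.112.44
  189.43.64.0/19 (189.43.64.0 - 189.43.95.255) does not contain 189.43.112.44
  189.43.224.0/19 (189.43.224.0 - 189.43.255.255) does not contain 189.43.112.44
  189.43.0.0/18 (189.43.0.0 - 189.43.63.255) does not contain 189.43.112.44
  189.47.64.0/18 (189.47.64.0 - 189.47.127.255) does not contain 189.43.112.44
Longest matching prefix is /14 -> interface Serial0/0.

Serial0/0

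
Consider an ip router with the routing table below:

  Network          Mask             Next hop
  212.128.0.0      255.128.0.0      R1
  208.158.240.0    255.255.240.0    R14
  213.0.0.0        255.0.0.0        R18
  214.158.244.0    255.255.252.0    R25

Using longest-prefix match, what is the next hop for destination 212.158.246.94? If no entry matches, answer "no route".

R1

Routes whose prefix contains 212.158.246.94:
  212.128.0.0/9 (212.128.0.0 - 212.255.255.255) -> R1
More-specific entries that do NOT match:
  214.158.244.0/22 (214.158.244.0 - 214.158.247.255) does not contain 212.158.246.94
  208.158.240.0/20 (208.158.240.0 - 208.158.255.255) does not contain 212.158.246.94
Longest matching prefix is /9 -> next hop R1.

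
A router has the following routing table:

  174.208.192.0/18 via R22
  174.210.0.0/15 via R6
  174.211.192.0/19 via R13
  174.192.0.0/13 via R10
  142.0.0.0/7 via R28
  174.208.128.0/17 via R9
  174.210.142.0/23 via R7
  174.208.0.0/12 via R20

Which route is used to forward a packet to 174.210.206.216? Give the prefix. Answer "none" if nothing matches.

Entries matching 174.210.206.216:
  174.208.0.0/12 (174.208.0.0 - 174.223.255.255)
  174.210.0.0/15 (174.210.0.0 - 174.211.255.255)
Most specific is 174.210.0.0/15.

174.210.0.0/15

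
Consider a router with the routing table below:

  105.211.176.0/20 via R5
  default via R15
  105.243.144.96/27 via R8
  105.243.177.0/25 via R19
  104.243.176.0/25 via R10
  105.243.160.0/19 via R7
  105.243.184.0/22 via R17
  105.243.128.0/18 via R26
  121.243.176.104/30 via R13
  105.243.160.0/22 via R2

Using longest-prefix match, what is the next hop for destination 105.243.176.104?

R7

Routes whose prefix contains 105.243.176.104:
  0.0.0.0/0 (default, matches everything) -> R15
  105.243.128.0/18 (105.243.128.0 - 105.243.191.255) -> R26
  105.243.160.0/19 (105.243.160.0 - 105.243.191.255) -> R7
More-specific entries that do NOT match:
  121.243.176.104/30 (121.243.176.104 - 121.243.176.107) does not contain 105.243.176.104
  105.243.144.96/27 (105.243.144.96 - 105.243.144.127) does not contain 105.243.176.104
  105.243.177.0/25 (105.243.177.0 - 105.243.177.127) does not contain 105.243.176.104
  104.243.176.0/25 (104.243.176.0 - 104.243.176.127) does not contain 105.243.176.104
  105.243.184.0/22 (105.243.184.0 - 105.243.187.255) does not contain 105.243.176.104
  105.243.160.0/22 (105.243.160.0 - 105.243.163.255) does not contain 105.243.176.104
  105.211.176.0/20 (105.211.176.0 - 105.211.191.255) does not contain 105.243.176.104
Longest matching prefix is /19 -> next hop R7.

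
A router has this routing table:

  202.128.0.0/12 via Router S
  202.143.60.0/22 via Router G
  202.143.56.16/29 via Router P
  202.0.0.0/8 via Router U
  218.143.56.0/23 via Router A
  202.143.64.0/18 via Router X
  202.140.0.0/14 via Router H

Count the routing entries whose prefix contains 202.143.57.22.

Prefixes containing 202.143.57.22:
  202.0.0.0/8 (202.0.0.0 - 202.255.255.255)
  202.128.0.0/12 (202.128.0.0 - 202.143.255.255)
  202.140.0.0/14 (202.140.0.0 - 202.143.255.255)
Total matching entries: 3.

3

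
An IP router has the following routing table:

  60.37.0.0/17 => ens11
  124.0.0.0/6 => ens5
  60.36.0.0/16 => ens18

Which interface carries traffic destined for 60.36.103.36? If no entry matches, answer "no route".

ens18

Routes whose prefix contains 60.36.103.36:
  60.36.0.0/16 (60.36.0.0 - 60.36.255.255) -> ens18
More-specific entries that do NOT match:
  60.37.0.0/17 (60.37.0.0 - 60.37.127.255) does not contain 60.36.103.36
Longest matching prefix is /16 -> interface ens18.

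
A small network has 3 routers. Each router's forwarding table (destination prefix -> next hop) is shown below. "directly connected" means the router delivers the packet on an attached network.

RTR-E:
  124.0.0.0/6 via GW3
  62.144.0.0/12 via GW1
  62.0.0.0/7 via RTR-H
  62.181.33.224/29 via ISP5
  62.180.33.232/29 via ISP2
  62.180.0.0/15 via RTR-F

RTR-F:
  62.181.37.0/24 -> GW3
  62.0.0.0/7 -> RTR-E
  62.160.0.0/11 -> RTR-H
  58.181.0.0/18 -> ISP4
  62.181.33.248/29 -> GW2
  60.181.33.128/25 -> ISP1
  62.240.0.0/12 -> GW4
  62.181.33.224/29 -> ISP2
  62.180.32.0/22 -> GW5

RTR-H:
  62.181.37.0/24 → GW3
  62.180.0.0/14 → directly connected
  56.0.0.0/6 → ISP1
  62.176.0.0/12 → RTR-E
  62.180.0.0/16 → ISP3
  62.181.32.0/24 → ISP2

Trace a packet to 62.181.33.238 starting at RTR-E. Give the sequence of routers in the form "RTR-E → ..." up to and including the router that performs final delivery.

At RTR-E: longest match for 62.181.33.238 is 62.180.0.0/15 -> RTR-F
At RTR-F: longest match for 62.181.33.238 is 62.160.0.0/11 -> RTR-H
At RTR-H: longest match for 62.181.33.238 is 62.180.0.0/14 -> directly connected

RTR-E → RTR-F → RTR-H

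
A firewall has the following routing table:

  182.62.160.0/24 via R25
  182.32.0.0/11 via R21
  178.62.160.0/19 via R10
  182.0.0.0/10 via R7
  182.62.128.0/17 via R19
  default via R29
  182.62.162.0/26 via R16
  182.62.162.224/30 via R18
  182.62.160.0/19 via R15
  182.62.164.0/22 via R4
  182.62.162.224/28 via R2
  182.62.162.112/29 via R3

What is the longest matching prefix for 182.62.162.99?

Entries matching 182.62.162.99:
  0.0.0.0/0 (default, matches everything)
  182.0.0.0/10 (182.0.0.0 - 182.63.255.255)
  182.32.0.0/11 (182.32.0.0 - 182.63.255.255)
  182.62.128.0/17 (182.62.128.0 - 182.62.255.255)
  182.62.160.0/19 (182.62.160.0 - 182.62.191.255)
Most specific is 182.62.160.0/19.

182.62.160.0/19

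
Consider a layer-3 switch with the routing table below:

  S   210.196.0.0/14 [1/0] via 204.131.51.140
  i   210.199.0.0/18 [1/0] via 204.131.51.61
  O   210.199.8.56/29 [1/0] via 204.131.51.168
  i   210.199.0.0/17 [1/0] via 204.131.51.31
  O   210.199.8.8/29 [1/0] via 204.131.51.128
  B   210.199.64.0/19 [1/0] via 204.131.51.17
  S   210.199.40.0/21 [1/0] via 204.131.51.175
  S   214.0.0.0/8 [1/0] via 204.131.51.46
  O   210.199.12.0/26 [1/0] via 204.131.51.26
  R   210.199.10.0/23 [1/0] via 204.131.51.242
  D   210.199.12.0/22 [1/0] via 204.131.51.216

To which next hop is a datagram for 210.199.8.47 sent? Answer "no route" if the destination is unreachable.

204.131.51.61

Routes whose prefix contains 210.199.8.47:
  210.196.0.0/14 (210.196.0.0 - 210.199.255.255) -> 204.131.51.140
  210.199.0.0/17 (210.199.0.0 - 210.199.127.255) -> 204.131.51.31
  210.199.0.0/18 (210.199.0.0 - 210.199.63.255) -> 204.131.51.61
More-specific entries that do NOT match:
  210.199.8.56/29 (210.199.8.56 - 210.199.8.63) does not contain 210.199.8.47
  210.199.8.8/29 (210.199.8.8 - 210.199.8.15) does not contain 210.199.8.47
  210.199.12.0/26 (210.199.12.0 - 210.199.12.63) does not contain 210.199.8.47
  210.199.10.0/23 (210.199.10.0 - 210.199.11.255) does not contain 210.199.8.47
  210.199.12.0/22 (210.199.12.0 - 210.199.15.255) does not contain 210.199.8.47
  210.199.40.0/21 (210.199.40.0 - 210.199.47.255) does not contain 210.199.8.47
  210.199.64.0/19 (210.199.64.0 - 210.199.95.255) does not contain 210.199.8.47
Longest matching prefix is /18 -> next hop 204.131.51.61.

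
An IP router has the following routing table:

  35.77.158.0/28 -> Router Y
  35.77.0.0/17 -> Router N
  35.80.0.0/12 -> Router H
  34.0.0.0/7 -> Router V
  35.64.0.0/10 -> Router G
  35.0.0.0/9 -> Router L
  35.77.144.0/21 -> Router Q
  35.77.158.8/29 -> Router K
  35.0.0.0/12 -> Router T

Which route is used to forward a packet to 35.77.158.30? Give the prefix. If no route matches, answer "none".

35.64.0.0/10

Entries matching 35.77.158.30:
  34.0.0.0/7 (34.0.0.0 - 35.255.255.255)
  35.0.0.0/9 (35.0.0.0 - 35.127.255.255)
  35.64.0.0/10 (35.64.0.0 - 35.127.255.255)
Most specific is 35.64.0.0/10.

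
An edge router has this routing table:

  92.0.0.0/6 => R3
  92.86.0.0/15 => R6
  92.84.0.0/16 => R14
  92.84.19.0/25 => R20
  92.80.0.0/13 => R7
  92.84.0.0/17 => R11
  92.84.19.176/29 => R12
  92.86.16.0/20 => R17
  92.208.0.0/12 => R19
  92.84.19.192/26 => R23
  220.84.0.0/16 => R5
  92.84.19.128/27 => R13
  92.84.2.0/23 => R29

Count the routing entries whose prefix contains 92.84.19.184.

4

Prefixes containing 92.84.19.184:
  92.0.0.0/6 (92.0.0.0 - 95.255.255.255)
  92.80.0.0/13 (92.80.0.0 - 92.87.255.255)
  92.84.0.0/16 (92.84.0.0 - 92.84.255.255)
  92.84.0.0/17 (92.84.0.0 - 92.84.127.255)
Total matching entries: 4.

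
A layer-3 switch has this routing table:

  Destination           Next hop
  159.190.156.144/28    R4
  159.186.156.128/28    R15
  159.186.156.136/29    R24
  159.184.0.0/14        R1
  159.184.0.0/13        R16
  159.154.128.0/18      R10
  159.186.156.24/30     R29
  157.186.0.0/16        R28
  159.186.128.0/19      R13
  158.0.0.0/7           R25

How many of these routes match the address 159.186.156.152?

4

Prefixes containing 159.186.156.152:
  158.0.0.0/7 (158.0.0.0 - 159.255.255.255)
  159.184.0.0/13 (159.184.0.0 - 159.191.255.255)
  159.184.0.0/14 (159.184.0.0 - 159.187.255.255)
  159.186.128.0/19 (159.186.128.0 - 159.186.159.255)
Total matching entries: 4.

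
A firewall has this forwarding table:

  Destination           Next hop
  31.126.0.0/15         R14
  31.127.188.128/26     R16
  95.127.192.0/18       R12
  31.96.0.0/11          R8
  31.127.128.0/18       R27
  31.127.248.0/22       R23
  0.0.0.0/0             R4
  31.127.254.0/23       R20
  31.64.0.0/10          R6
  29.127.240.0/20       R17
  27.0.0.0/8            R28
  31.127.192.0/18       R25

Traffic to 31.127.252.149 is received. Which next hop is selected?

R25

Routes whose prefix contains 31.127.252.149:
  0.0.0.0/0 (default, matches everything) -> R4
  31.64.0.0/10 (31.64.0.0 - 31.127.255.255) -> R6
  31.96.0.0/11 (31.96.0.0 - 31.127.255.255) -> R8
  31.126.0.0/15 (31.126.0.0 - 31.127.255.255) -> R14
  31.127.192.0/18 (31.127.192.0 - 31.127.255.255) -> R25
More-specific entries that do NOT match:
  31.127.188.128/26 (31.127.188.128 - 31.127.188.191) does not contain 31.127.252.149
  31.127.254.0/23 (31.127.254.0 - 31.127.255.255) does not contain 31.127.252.149
  31.127.248.0/22 (31.127.248.0 - 31.127.251.255) does not contain 31.127.252.149
  29.127.240.0/20 (29.127.240.0 - 29.127.255.255) does not contain 31.127.252.149
Longest matching prefix is /18 -> next hop R25.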